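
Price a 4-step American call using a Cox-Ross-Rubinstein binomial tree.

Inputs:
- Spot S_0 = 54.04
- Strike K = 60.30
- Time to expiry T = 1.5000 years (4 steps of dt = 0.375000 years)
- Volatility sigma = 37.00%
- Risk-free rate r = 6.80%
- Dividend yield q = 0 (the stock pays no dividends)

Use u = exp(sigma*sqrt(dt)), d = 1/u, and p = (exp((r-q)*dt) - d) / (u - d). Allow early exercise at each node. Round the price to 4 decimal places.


Answer: Price = V(0,0) = 9.7325

Derivation:
dt = T/N = 0.375000
u = exp(sigma*sqrt(dt)) = 1.254300; d = 1/u = 0.797257
p = (exp((r-q)*dt) - d) / (u - d) = 0.500108
Discount per step: exp(-r*dt) = 0.974822
Stock lattice S(k, i) with i counting down-moves:
  k=0: S(0,0) = 54.0400
  k=1: S(1,0) = 67.7824; S(1,1) = 43.0838
  k=2: S(2,0) = 85.0195; S(2,1) = 54.0400; S(2,2) = 34.3489
  k=3: S(3,0) = 106.6399; S(3,1) = 67.7824; S(3,2) = 43.0838; S(3,3) = 27.3849
  k=4: S(4,0) = 133.7585; S(4,1) = 85.0195; S(4,2) = 54.0400; S(4,3) = 34.3489; S(4,4) = 21.8328
Terminal payoffs V(N, i) = max(S_T - K, 0):
  V(4,0) = 73.458471; V(4,1) = 24.719455; V(4,2) = 0.000000; V(4,3) = 0.000000; V(4,4) = 0.000000
Backward induction: V(k, i) = exp(-r*dt) * [p * V(k+1, i) + (1-p) * V(k+1, i+1)]; then take max(V_cont, immediate exercise) for American.
  V(3,0) = exp(-r*dt) * [p*73.458471 + (1-p)*24.719455] = 47.858130; exercise = 46.339919; V(3,0) = max -> 47.858130
  V(3,1) = exp(-r*dt) * [p*24.719455 + (1-p)*0.000000] = 12.051131; exercise = 7.482382; V(3,1) = max -> 12.051131
  V(3,2) = exp(-r*dt) * [p*0.000000 + (1-p)*0.000000] = 0.000000; exercise = 0.000000; V(3,2) = max -> 0.000000
  V(3,3) = exp(-r*dt) * [p*0.000000 + (1-p)*0.000000] = 0.000000; exercise = 0.000000; V(3,3) = max -> 0.000000
  V(2,0) = exp(-r*dt) * [p*47.858130 + (1-p)*12.051131] = 29.204198; exercise = 24.719455; V(2,0) = max -> 29.204198
  V(2,1) = exp(-r*dt) * [p*12.051131 + (1-p)*0.000000] = 5.875119; exercise = 0.000000; V(2,1) = max -> 5.875119
  V(2,2) = exp(-r*dt) * [p*0.000000 + (1-p)*0.000000] = 0.000000; exercise = 0.000000; V(2,2) = max -> 0.000000
  V(1,0) = exp(-r*dt) * [p*29.204198 + (1-p)*5.875119] = 17.100498; exercise = 7.482382; V(1,0) = max -> 17.100498
  V(1,1) = exp(-r*dt) * [p*5.875119 + (1-p)*0.000000] = 2.864215; exercise = 0.000000; V(1,1) = max -> 2.864215
  V(0,0) = exp(-r*dt) * [p*17.100498 + (1-p)*2.864215] = 9.732517; exercise = 0.000000; V(0,0) = max -> 9.732517


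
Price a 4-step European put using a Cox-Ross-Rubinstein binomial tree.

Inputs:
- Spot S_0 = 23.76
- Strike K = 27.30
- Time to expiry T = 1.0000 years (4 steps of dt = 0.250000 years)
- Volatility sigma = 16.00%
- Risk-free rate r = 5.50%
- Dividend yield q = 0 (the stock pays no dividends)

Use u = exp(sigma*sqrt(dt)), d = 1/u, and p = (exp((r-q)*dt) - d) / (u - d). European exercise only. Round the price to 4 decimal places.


dt = T/N = 0.250000
u = exp(sigma*sqrt(dt)) = 1.083287; d = 1/u = 0.923116
p = (exp((r-q)*dt) - d) / (u - d) = 0.566449
Discount per step: exp(-r*dt) = 0.986344
Stock lattice S(k, i) with i counting down-moves:
  k=0: S(0,0) = 23.7600
  k=1: S(1,0) = 25.7389; S(1,1) = 21.9332
  k=2: S(2,0) = 27.8826; S(2,1) = 23.7600; S(2,2) = 20.2469
  k=3: S(3,0) = 30.2049; S(3,1) = 25.7389; S(3,2) = 21.9332; S(3,3) = 18.6903
  k=4: S(4,0) = 32.7206; S(4,1) = 27.8826; S(4,2) = 23.7600; S(4,3) = 20.2469; S(4,4) = 17.2533
Terminal payoffs V(N, i) = max(K - S_T, 0):
  V(4,0) = 0.000000; V(4,1) = 0.000000; V(4,2) = 3.540000; V(4,3) = 7.053064; V(4,4) = 10.046699
Backward induction: V(k, i) = exp(-r*dt) * [p * V(k+1, i) + (1-p) * V(k+1, i+1)].
  V(3,0) = exp(-r*dt) * [p*0.000000 + (1-p)*0.000000] = 0.000000
  V(3,1) = exp(-r*dt) * [p*0.000000 + (1-p)*3.540000] = 1.513810
  V(3,2) = exp(-r*dt) * [p*3.540000 + (1-p)*7.053064] = 4.993950
  V(3,3) = exp(-r*dt) * [p*7.053064 + (1-p)*10.046699] = 8.236916
  V(2,0) = exp(-r*dt) * [p*0.000000 + (1-p)*1.513810] = 0.647351
  V(2,1) = exp(-r*dt) * [p*1.513810 + (1-p)*4.993950] = 2.981350
  V(2,2) = exp(-r*dt) * [p*4.993950 + (1-p)*8.236916] = 6.312542
  V(1,0) = exp(-r*dt) * [p*0.647351 + (1-p)*2.981350] = 1.636599
  V(1,1) = exp(-r*dt) * [p*2.981350 + (1-p)*6.312542] = 4.365155
  V(0,0) = exp(-r*dt) * [p*1.636599 + (1-p)*4.365155] = 2.781062

Answer: Price = V(0,0) = 2.7811


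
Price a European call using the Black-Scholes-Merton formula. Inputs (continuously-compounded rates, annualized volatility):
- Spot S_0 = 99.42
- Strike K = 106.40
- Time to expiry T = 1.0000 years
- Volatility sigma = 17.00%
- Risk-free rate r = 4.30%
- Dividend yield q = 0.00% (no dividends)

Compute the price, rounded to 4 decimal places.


Answer: Price = 5.6410

Derivation:
d1 = (ln(S/K) + (r - q + 0.5*sigma^2) * T) / (sigma * sqrt(T)) = -0.06118986
d2 = d1 - sigma * sqrt(T) = -0.23118986
exp(-rT) = 0.95791139; exp(-qT) = 1.00000000
C = S_0 * exp(-qT) * N(d1) - K * exp(-rT) * N(d2)
N(d1) = 0.47560400; N(d2) = 0.40858365
C = 99.4200 * 1.00000000 * 0.47560400 - 106.4000 * 0.95791139 * 0.40858365 = 5.6410


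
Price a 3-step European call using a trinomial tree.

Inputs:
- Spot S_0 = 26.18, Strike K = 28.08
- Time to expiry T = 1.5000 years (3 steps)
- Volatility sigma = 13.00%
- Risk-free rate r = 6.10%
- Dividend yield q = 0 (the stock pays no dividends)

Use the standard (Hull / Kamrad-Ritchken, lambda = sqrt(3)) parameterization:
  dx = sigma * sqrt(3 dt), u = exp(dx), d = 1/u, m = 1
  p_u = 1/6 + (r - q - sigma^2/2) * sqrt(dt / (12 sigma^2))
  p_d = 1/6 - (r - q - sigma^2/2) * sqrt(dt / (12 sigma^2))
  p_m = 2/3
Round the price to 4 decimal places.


dt = T/N = 0.500000; dx = sigma*sqrt(3*dt) = 0.159217
u = exp(dx) = 1.172592; d = 1/u = 0.852811
p_u = 0.249180, p_m = 0.666667, p_d = 0.084153
Discount per step: exp(-r*dt) = 0.969960
Stock lattice S(k, j) with j the centered position index:
  k=0: S(0,+0) = 26.1800
  k=1: S(1,-1) = 22.3266; S(1,+0) = 26.1800; S(1,+1) = 30.6985
  k=2: S(2,-2) = 19.0404; S(2,-1) = 22.3266; S(2,+0) = 26.1800; S(2,+1) = 30.6985; S(2,+2) = 35.9968
  k=3: S(3,-3) = 16.2379; S(3,-2) = 19.0404; S(3,-1) = 22.3266; S(3,+0) = 26.1800; S(3,+1) = 30.6985; S(3,+2) = 35.9968; S(3,+3) = 42.2095
Terminal payoffs V(N, j) = max(S_T - K, 0):
  V(3,-3) = 0.000000; V(3,-2) = 0.000000; V(3,-1) = 0.000000; V(3,+0) = 0.000000; V(3,+1) = 2.618463; V(3,+2) = 7.916778; V(3,+3) = 14.129540
Backward induction: V(k, j) = exp(-r*dt) * [p_u * V(k+1, j+1) + p_m * V(k+1, j) + p_d * V(k+1, j-1)]
  V(2,-2) = exp(-r*dt) * [p_u*0.000000 + p_m*0.000000 + p_d*0.000000] = 0.000000
  V(2,-1) = exp(-r*dt) * [p_u*0.000000 + p_m*0.000000 + p_d*0.000000] = 0.000000
  V(2,+0) = exp(-r*dt) * [p_u*2.618463 + p_m*0.000000 + p_d*0.000000] = 0.632869
  V(2,+1) = exp(-r*dt) * [p_u*7.916778 + p_m*2.618463 + p_d*0.000000] = 3.606647
  V(2,+2) = exp(-r*dt) * [p_u*14.129540 + p_m*7.916778 + p_d*2.618463] = 8.748075
  V(1,-1) = exp(-r*dt) * [p_u*0.632869 + p_m*0.000000 + p_d*0.000000] = 0.152961
  V(1,+0) = exp(-r*dt) * [p_u*3.606647 + p_m*0.632869 + p_d*0.000000] = 1.280946
  V(1,+1) = exp(-r*dt) * [p_u*8.748075 + p_m*3.606647 + p_d*0.632869] = 4.498224
  V(0,+0) = exp(-r*dt) * [p_u*4.498224 + p_m*1.280946 + p_d*0.152961] = 1.927993

Answer: Price = V(0,0) = 1.9280


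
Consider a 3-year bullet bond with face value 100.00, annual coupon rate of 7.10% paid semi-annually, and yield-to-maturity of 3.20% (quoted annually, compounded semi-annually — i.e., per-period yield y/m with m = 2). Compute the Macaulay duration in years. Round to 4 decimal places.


Answer: Macaulay duration = 2.7690 years

Derivation:
Coupon per period c = face * coupon_rate / m = 3.550000
Periods per year m = 2; per-period yield y/m = 0.016000
Number of cashflows N = 6
Cashflows (t years, CF_t, discount factor 1/(1+y/m)^(m*t), PV):
  t = 0.5000: CF_t = 3.550000, DF = 0.984252, PV = 3.494094
  t = 1.0000: CF_t = 3.550000, DF = 0.968752, PV = 3.439069
  t = 1.5000: CF_t = 3.550000, DF = 0.953496, PV = 3.384911
  t = 2.0000: CF_t = 3.550000, DF = 0.938480, PV = 3.331605
  t = 2.5000: CF_t = 3.550000, DF = 0.923701, PV = 3.279139
  t = 3.0000: CF_t = 103.550000, DF = 0.909155, PV = 94.142961
Price P = sum_t PV_t = 111.071780
Macaulay numerator sum_t t * PV_t:
  t * PV_t at t = 0.5000: 1.747047
  t * PV_t at t = 1.0000: 3.439069
  t * PV_t at t = 1.5000: 5.077366
  t * PV_t at t = 2.0000: 6.663210
  t * PV_t at t = 2.5000: 8.197847
  t * PV_t at t = 3.0000: 282.428884
Macaulay duration D = (sum_t t * PV_t) / P = 307.553425 / 111.071780 = 2.768961


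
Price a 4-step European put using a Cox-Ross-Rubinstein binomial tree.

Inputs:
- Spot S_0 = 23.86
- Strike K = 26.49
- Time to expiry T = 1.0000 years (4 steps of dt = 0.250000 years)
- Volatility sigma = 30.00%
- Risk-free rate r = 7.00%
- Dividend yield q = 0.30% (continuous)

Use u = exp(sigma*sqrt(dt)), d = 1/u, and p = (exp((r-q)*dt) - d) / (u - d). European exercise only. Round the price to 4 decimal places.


dt = T/N = 0.250000
u = exp(sigma*sqrt(dt)) = 1.161834; d = 1/u = 0.860708
p = (exp((r-q)*dt) - d) / (u - d) = 0.518663
Discount per step: exp(-r*dt) = 0.982652
Stock lattice S(k, i) with i counting down-moves:
  k=0: S(0,0) = 23.8600
  k=1: S(1,0) = 27.7214; S(1,1) = 20.5365
  k=2: S(2,0) = 32.2076; S(2,1) = 23.8600; S(2,2) = 17.6759
  k=3: S(3,0) = 37.4199; S(3,1) = 27.7214; S(3,2) = 20.5365; S(3,3) = 15.2138
  k=4: S(4,0) = 43.4758; S(4,1) = 32.2076; S(4,2) = 23.8600; S(4,3) = 17.6759; S(4,4) = 13.0946
Terminal payoffs V(N, i) = max(K - S_T, 0):
  V(4,0) = 0.000000; V(4,1) = 0.000000; V(4,2) = 2.630000; V(4,3) = 8.814077; V(4,4) = 13.395354
Backward induction: V(k, i) = exp(-r*dt) * [p * V(k+1, i) + (1-p) * V(k+1, i+1)].
  V(3,0) = exp(-r*dt) * [p*0.000000 + (1-p)*0.000000] = 0.000000
  V(3,1) = exp(-r*dt) * [p*0.000000 + (1-p)*2.630000] = 1.243955
  V(3,2) = exp(-r*dt) * [p*2.630000 + (1-p)*8.814077] = 5.509362
  V(3,3) = exp(-r*dt) * [p*8.814077 + (1-p)*13.395354] = 10.828056
  V(2,0) = exp(-r*dt) * [p*0.000000 + (1-p)*1.243955] = 0.588374
  V(2,1) = exp(-r*dt) * [p*1.243955 + (1-p)*5.509362] = 3.239856
  V(2,2) = exp(-r*dt) * [p*5.509362 + (1-p)*10.828056] = 7.929459
  V(1,0) = exp(-r*dt) * [p*0.588374 + (1-p)*3.239856] = 1.832283
  V(1,1) = exp(-r*dt) * [p*3.239856 + (1-p)*7.929459] = 5.401772
  V(0,0) = exp(-r*dt) * [p*1.832283 + (1-p)*5.401772] = 3.488818

Answer: Price = V(0,0) = 3.4888


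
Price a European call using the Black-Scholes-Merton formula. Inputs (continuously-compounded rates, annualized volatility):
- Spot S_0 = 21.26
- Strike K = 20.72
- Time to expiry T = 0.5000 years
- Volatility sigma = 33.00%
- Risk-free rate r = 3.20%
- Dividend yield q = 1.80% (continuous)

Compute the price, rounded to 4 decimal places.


Answer: Price = 2.2835

Derivation:
d1 = (ln(S/K) + (r - q + 0.5*sigma^2) * T) / (sigma * sqrt(T)) = 0.25692813
d2 = d1 - sigma * sqrt(T) = 0.02358289
exp(-rT) = 0.98412732; exp(-qT) = 0.99104038
C = S_0 * exp(-qT) * N(d1) - K * exp(-rT) * N(d2)
N(d1) = 0.60138287; N(d2) = 0.50940734
C = 21.2600 * 0.99104038 * 0.60138287 - 20.7200 * 0.98412732 * 0.50940734 = 2.2835


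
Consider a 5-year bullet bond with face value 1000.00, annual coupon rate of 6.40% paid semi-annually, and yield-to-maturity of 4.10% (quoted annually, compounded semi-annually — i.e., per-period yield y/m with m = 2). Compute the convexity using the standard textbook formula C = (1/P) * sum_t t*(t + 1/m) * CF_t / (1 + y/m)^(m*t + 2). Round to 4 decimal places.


Coupon per period c = face * coupon_rate / m = 32.000000
Periods per year m = 2; per-period yield y/m = 0.020500
Number of cashflows N = 10
Cashflows (t years, CF_t, discount factor 1/(1+y/m)^(m*t), PV):
  t = 0.5000: CF_t = 32.000000, DF = 0.979912, PV = 31.357178
  t = 1.0000: CF_t = 32.000000, DF = 0.960227, PV = 30.727269
  t = 1.5000: CF_t = 32.000000, DF = 0.940938, PV = 30.110014
  t = 2.0000: CF_t = 32.000000, DF = 0.922036, PV = 29.505158
  t = 2.5000: CF_t = 32.000000, DF = 0.903514, PV = 28.912453
  t = 3.0000: CF_t = 32.000000, DF = 0.885364, PV = 28.331654
  t = 3.5000: CF_t = 32.000000, DF = 0.867579, PV = 27.762522
  t = 4.0000: CF_t = 32.000000, DF = 0.850151, PV = 27.204823
  t = 4.5000: CF_t = 32.000000, DF = 0.833073, PV = 26.658327
  t = 5.0000: CF_t = 1032.000000, DF = 0.816338, PV = 842.460615
Price P = sum_t PV_t = 1103.030012
Convexity numerator sum_t t*(t + 1/m) * CF_t / (1+y/m)^(m*t + 2):
  t = 0.5000: term = 15.055007
  t = 1.0000: term = 44.257737
  t = 1.5000: term = 86.737358
  t = 2.0000: term = 141.658268
  t = 2.5000: term = 208.218915
  t = 3.0000: term = 285.650642
  t = 3.5000: term = 373.216583
  t = 4.0000: term = 470.210576
  t = 4.5000: term = 575.956119
  t = 5.0000: term = 22246.222803
Convexity = (1/P) * sum = 24447.184007 / 1103.030012 = 22.163662

Answer: Convexity = 22.1637


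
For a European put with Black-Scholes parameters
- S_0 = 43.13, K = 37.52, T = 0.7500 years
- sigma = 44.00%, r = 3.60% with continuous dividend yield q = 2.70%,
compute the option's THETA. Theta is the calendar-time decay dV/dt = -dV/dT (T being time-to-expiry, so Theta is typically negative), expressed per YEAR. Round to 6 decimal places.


Answer: Theta = -3.399095

Derivation:
d1 = 0.5739247097; d2 = 0.1928735320
phi(d1) = 0.3383639054; exp(-qT) = 0.9799536543; exp(-rT) = 0.9733612415
Theta = -S*exp(-qT)*phi(d1)*sigma/(2*sqrt(T)) + r*K*exp(-rT)*N(-d2) - q*S*exp(-qT)*N(-d1)
N(-d1) = 0.2830093756; N(-d2) = 0.4235290071; sqrt(T) = 0.8660254038
Term 1 = -43.1300 * 0.9799536543 * 0.3383639054 * 0.4400 / (2 * 0.8660254038) = -3.6329638212
Term 2 = 0.0360 * 37.5200 * 0.9733612415 * 0.4235290071 = 0.5568298899
Term 3 = -0.0270 * 43.1300 * 0.9799536543 * 0.2830093756 = -0.3229606290
Theta = -3.6329638212 + (0.5568298899) + (-0.3229606290) = -3.399095


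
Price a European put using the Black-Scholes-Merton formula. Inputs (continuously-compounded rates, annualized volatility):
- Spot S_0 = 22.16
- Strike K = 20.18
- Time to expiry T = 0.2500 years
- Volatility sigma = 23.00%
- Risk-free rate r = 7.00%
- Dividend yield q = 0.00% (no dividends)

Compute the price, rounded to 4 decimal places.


Answer: Price = 0.2139

Derivation:
d1 = (ln(S/K) + (r - q + 0.5*sigma^2) * T) / (sigma * sqrt(T)) = 1.02355954
d2 = d1 - sigma * sqrt(T) = 0.90855954
exp(-rT) = 0.98265224; exp(-qT) = 1.00000000
P = K * exp(-rT) * N(-d2) - S_0 * exp(-qT) * N(-d1)
N(-d1) = 0.15302168; N(-d2) = 0.18179134
P = 20.1800 * 0.98265224 * 0.18179134 - 22.1600 * 1.00000000 * 0.15302168 = 0.2139


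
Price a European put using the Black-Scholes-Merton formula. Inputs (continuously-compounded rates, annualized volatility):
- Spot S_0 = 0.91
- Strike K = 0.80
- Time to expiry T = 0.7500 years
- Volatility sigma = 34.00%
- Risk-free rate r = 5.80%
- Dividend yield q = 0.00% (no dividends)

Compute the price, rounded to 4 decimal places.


Answer: Price = 0.0422

Derivation:
d1 = (ln(S/K) + (r - q + 0.5*sigma^2) * T) / (sigma * sqrt(T)) = 0.73249744
d2 = d1 - sigma * sqrt(T) = 0.43804880
exp(-rT) = 0.95743255; exp(-qT) = 1.00000000
P = K * exp(-rT) * N(-d2) - S_0 * exp(-qT) * N(-d1)
N(-d1) = 0.23193250; N(-d2) = 0.33067545
P = 0.8000 * 0.95743255 * 0.33067545 - 0.9100 * 1.00000000 * 0.23193250 = 0.0422


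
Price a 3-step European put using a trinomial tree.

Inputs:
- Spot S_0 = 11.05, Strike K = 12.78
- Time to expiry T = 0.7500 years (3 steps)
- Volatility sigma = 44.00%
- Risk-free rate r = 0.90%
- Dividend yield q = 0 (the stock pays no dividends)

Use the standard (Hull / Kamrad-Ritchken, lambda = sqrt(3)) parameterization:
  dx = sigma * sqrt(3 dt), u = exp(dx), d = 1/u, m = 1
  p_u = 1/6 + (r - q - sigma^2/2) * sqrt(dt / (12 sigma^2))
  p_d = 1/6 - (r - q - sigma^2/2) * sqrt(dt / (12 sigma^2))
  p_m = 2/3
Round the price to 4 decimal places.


dt = T/N = 0.250000; dx = sigma*sqrt(3*dt) = 0.381051
u = exp(dx) = 1.463823; d = 1/u = 0.683143
p_u = 0.137865, p_m = 0.666667, p_d = 0.195469
Discount per step: exp(-r*dt) = 0.997753
Stock lattice S(k, j) with j the centered position index:
  k=0: S(0,+0) = 11.0500
  k=1: S(1,-1) = 7.5487; S(1,+0) = 11.0500; S(1,+1) = 16.1752
  k=2: S(2,-2) = 5.1569; S(2,-1) = 7.5487; S(2,+0) = 11.0500; S(2,+1) = 16.1752; S(2,+2) = 23.6777
  k=3: S(3,-3) = 3.5229; S(3,-2) = 5.1569; S(3,-1) = 7.5487; S(3,+0) = 11.0500; S(3,+1) = 16.1752; S(3,+2) = 23.6777; S(3,+3) = 34.6599
Terminal payoffs V(N, j) = max(K - S_T, 0):
  V(3,-3) = 9.257127; V(3,-2) = 7.623139; V(3,-1) = 5.231271; V(3,+0) = 1.730000; V(3,+1) = 0.000000; V(3,+2) = 0.000000; V(3,+3) = 0.000000
Backward induction: V(k, j) = exp(-r*dt) * [p_u * V(k+1, j+1) + p_m * V(k+1, j) + p_d * V(k+1, j-1)]
  V(2,-2) = exp(-r*dt) * [p_u*5.231271 + p_m*7.623139 + p_d*9.257127] = 7.595668
  V(2,-1) = exp(-r*dt) * [p_u*1.730000 + p_m*5.231271 + p_d*7.623139] = 5.204381
  V(2,+0) = exp(-r*dt) * [p_u*0.000000 + p_m*1.730000 + p_d*5.231271] = 2.170992
  V(2,+1) = exp(-r*dt) * [p_u*0.000000 + p_m*0.000000 + p_d*1.730000] = 0.337401
  V(2,+2) = exp(-r*dt) * [p_u*0.000000 + p_m*0.000000 + p_d*0.000000] = 0.000000
  V(1,-1) = exp(-r*dt) * [p_u*2.170992 + p_m*5.204381 + p_d*7.595668] = 5.241798
  V(1,+0) = exp(-r*dt) * [p_u*0.337401 + p_m*2.170992 + p_d*5.204381] = 2.505493
  V(1,+1) = exp(-r*dt) * [p_u*0.000000 + p_m*0.337401 + p_d*2.170992] = 0.647835
  V(0,+0) = exp(-r*dt) * [p_u*0.647835 + p_m*2.505493 + p_d*5.241798] = 2.777991

Answer: Price = V(0,0) = 2.7780


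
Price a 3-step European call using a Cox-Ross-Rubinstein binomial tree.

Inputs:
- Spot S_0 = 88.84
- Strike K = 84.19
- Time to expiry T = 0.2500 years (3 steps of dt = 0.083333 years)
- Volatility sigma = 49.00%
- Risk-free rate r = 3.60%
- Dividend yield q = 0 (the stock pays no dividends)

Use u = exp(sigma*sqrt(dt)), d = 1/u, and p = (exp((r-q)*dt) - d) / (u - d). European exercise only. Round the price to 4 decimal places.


Answer: Price = V(0,0) = 11.8871

Derivation:
dt = T/N = 0.083333
u = exp(sigma*sqrt(dt)) = 1.151944; d = 1/u = 0.868098
p = (exp((r-q)*dt) - d) / (u - d) = 0.475281
Discount per step: exp(-r*dt) = 0.997004
Stock lattice S(k, i) with i counting down-moves:
  k=0: S(0,0) = 88.8400
  k=1: S(1,0) = 102.3387; S(1,1) = 77.1218
  k=2: S(2,0) = 117.8884; S(2,1) = 88.8400; S(2,2) = 66.9493
  k=3: S(3,0) = 135.8008; S(3,1) = 102.3387; S(3,2) = 77.1218; S(3,3) = 58.1185
Terminal payoffs V(N, i) = max(S_T - K, 0):
  V(3,0) = 51.610846; V(3,1) = 18.148691; V(3,2) = 0.000000; V(3,3) = 0.000000
Backward induction: V(k, i) = exp(-r*dt) * [p * V(k+1, i) + (1-p) * V(k+1, i+1)].
  V(2,0) = exp(-r*dt) * [p*51.610846 + (1-p)*18.148691] = 33.950617
  V(2,1) = exp(-r*dt) * [p*18.148691 + (1-p)*0.000000] = 8.599892
  V(2,2) = exp(-r*dt) * [p*0.000000 + (1-p)*0.000000] = 0.000000
  V(1,0) = exp(-r*dt) * [p*33.950617 + (1-p)*8.599892] = 20.586760
  V(1,1) = exp(-r*dt) * [p*8.599892 + (1-p)*0.000000] = 4.075123
  V(0,0) = exp(-r*dt) * [p*20.586760 + (1-p)*4.075123] = 11.887077


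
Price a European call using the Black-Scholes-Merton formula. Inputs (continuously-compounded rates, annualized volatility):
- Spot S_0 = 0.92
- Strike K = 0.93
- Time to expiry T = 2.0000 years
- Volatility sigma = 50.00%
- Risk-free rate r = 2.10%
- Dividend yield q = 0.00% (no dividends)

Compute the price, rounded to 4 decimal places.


Answer: Price = 0.2647

Derivation:
d1 = (ln(S/K) + (r - q + 0.5*sigma^2) * T) / (sigma * sqrt(T)) = 0.39766142
d2 = d1 - sigma * sqrt(T) = -0.30944537
exp(-rT) = 0.95886978; exp(-qT) = 1.00000000
C = S_0 * exp(-qT) * N(d1) - K * exp(-rT) * N(d2)
N(d1) = 0.65456011; N(d2) = 0.37849138
C = 0.9200 * 1.00000000 * 0.65456011 - 0.9300 * 0.95886978 * 0.37849138 = 0.2647


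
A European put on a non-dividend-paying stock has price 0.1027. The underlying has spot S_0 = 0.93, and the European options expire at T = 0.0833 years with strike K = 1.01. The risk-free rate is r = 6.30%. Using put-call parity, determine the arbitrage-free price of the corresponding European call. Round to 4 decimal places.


Put-call parity: C - P = S_0 * exp(-qT) - K * exp(-rT).
S_0 * exp(-qT) = 0.9300 * 1.00000000 = 0.93000000
K * exp(-rT) = 1.0100 * 0.99476585 = 1.00471350
C = P + S*exp(-qT) - K*exp(-rT)
C = 0.1027 + 0.93000000 - 1.00471350 = 0.0280

Answer: Call price = 0.0280


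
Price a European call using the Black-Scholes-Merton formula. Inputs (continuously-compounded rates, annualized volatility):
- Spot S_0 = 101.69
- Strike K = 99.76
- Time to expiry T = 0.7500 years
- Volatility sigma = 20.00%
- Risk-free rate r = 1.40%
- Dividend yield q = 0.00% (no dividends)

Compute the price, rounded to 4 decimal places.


Answer: Price = 8.5022

Derivation:
d1 = (ln(S/K) + (r - q + 0.5*sigma^2) * T) / (sigma * sqrt(T)) = 0.25785426
d2 = d1 - sigma * sqrt(T) = 0.08464918
exp(-rT) = 0.98955493; exp(-qT) = 1.00000000
C = S_0 * exp(-qT) * N(d1) - K * exp(-rT) * N(d2)
N(d1) = 0.60174031; N(d2) = 0.53372985
C = 101.6900 * 1.00000000 * 0.60174031 - 99.7600 * 0.98955493 * 0.53372985 = 8.5022


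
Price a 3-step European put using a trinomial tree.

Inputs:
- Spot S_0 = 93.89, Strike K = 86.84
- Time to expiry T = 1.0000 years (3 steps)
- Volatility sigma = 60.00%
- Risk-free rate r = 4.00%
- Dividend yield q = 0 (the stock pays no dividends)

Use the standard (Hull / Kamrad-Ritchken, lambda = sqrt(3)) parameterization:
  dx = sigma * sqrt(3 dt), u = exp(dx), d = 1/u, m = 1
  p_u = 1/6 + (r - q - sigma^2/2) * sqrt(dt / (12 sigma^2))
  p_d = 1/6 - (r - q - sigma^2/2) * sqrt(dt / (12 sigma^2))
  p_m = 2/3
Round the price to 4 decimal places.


Answer: Price = V(0,0) = 15.1980

Derivation:
dt = T/N = 0.333333; dx = sigma*sqrt(3*dt) = 0.600000
u = exp(dx) = 1.822119; d = 1/u = 0.548812
p_u = 0.127778, p_m = 0.666667, p_d = 0.205556
Discount per step: exp(-r*dt) = 0.986755
Stock lattice S(k, j) with j the centered position index:
  k=0: S(0,+0) = 93.8900
  k=1: S(1,-1) = 51.5279; S(1,+0) = 93.8900; S(1,+1) = 171.0787
  k=2: S(2,-2) = 28.2791; S(2,-1) = 51.5279; S(2,+0) = 93.8900; S(2,+1) = 171.0787; S(2,+2) = 311.7258
  k=3: S(3,-3) = 15.5199; S(3,-2) = 28.2791; S(3,-1) = 51.5279; S(3,+0) = 93.8900; S(3,+1) = 171.0787; S(3,+2) = 311.7258; S(3,+3) = 568.0014
Terminal payoffs V(N, j) = max(K - S_T, 0):
  V(3,-3) = 71.320087; V(3,-2) = 58.560875; V(3,-1) = 35.312075; V(3,+0) = 0.000000; V(3,+1) = 0.000000; V(3,+2) = 0.000000; V(3,+3) = 0.000000
Backward induction: V(k, j) = exp(-r*dt) * [p_u * V(k+1, j+1) + p_m * V(k+1, j) + p_d * V(k+1, j-1)]
  V(2,-2) = exp(-r*dt) * [p_u*35.312075 + p_m*58.560875 + p_d*71.320087] = 57.441902
  V(2,-1) = exp(-r*dt) * [p_u*0.000000 + p_m*35.312075 + p_d*58.560875] = 35.107660
  V(2,+0) = exp(-r*dt) * [p_u*0.000000 + p_m*0.000000 + p_d*35.312075] = 7.162454
  V(2,+1) = exp(-r*dt) * [p_u*0.000000 + p_m*0.000000 + p_d*0.000000] = 0.000000
  V(2,+2) = exp(-r*dt) * [p_u*0.000000 + p_m*0.000000 + p_d*0.000000] = 0.000000
  V(1,-1) = exp(-r*dt) * [p_u*7.162454 + p_m*35.107660 + p_d*57.441902] = 35.649304
  V(1,+0) = exp(-r*dt) * [p_u*0.000000 + p_m*7.162454 + p_d*35.107660] = 11.832718
  V(1,+1) = exp(-r*dt) * [p_u*0.000000 + p_m*0.000000 + p_d*7.162454] = 1.452782
  V(0,+0) = exp(-r*dt) * [p_u*1.452782 + p_m*11.832718 + p_d*35.649304] = 15.198027


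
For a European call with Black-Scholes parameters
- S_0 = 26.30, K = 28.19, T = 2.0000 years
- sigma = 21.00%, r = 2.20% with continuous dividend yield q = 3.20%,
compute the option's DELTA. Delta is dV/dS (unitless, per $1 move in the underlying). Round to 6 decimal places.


Answer: Delta = 0.412146

Derivation:
d1 = -0.1525275321; d2 = -0.4495123802
phi(d1) = 0.3943285408; exp(-qT) = 0.9380049995; exp(-rT) = 0.9569539575
N(d1) = 0.4393854385
Delta = exp(-qT) * N(d1) = 0.9380049995 * 0.4393854385 = 0.412146


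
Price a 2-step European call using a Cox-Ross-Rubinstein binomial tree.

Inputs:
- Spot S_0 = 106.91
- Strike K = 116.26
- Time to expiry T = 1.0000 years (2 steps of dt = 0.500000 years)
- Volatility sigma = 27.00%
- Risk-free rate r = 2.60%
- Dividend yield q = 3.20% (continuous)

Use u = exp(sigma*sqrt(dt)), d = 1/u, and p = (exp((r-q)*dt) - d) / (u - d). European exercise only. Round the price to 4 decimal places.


dt = T/N = 0.500000
u = exp(sigma*sqrt(dt)) = 1.210361; d = 1/u = 0.826200
p = (exp((r-q)*dt) - d) / (u - d) = 0.444617
Discount per step: exp(-r*dt) = 0.987084
Stock lattice S(k, i) with i counting down-moves:
  k=0: S(0,0) = 106.9100
  k=1: S(1,0) = 129.3997; S(1,1) = 88.3290
  k=2: S(2,0) = 156.6204; S(2,1) = 106.9100; S(2,2) = 72.9774
Terminal payoffs V(N, i) = max(S_T - K, 0):
  V(2,0) = 40.360396; V(2,1) = 0.000000; V(2,2) = 0.000000
Backward induction: V(k, i) = exp(-r*dt) * [p * V(k+1, i) + (1-p) * V(k+1, i+1)].
  V(1,0) = exp(-r*dt) * [p*40.360396 + (1-p)*0.000000] = 17.713154
  V(1,1) = exp(-r*dt) * [p*0.000000 + (1-p)*0.000000] = 0.000000
  V(0,0) = exp(-r*dt) * [p*17.713154 + (1-p)*0.000000] = 7.773853

Answer: Price = V(0,0) = 7.7739


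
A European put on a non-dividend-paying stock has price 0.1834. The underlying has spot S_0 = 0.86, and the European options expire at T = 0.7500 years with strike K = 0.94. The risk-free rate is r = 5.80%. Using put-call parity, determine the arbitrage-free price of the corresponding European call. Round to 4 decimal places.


Answer: Call price = 0.1434

Derivation:
Put-call parity: C - P = S_0 * exp(-qT) - K * exp(-rT).
S_0 * exp(-qT) = 0.8600 * 1.00000000 = 0.86000000
K * exp(-rT) = 0.9400 * 0.95743255 = 0.89998660
C = P + S*exp(-qT) - K*exp(-rT)
C = 0.1834 + 0.86000000 - 0.89998660 = 0.1434


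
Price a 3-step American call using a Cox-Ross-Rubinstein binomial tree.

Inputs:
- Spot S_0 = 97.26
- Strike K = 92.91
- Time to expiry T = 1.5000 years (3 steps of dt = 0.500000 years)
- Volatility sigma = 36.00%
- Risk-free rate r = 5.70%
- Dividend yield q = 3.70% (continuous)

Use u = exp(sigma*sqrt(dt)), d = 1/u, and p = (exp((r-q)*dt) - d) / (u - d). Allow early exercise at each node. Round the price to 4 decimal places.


Answer: Price = V(0,0) = 20.3127

Derivation:
dt = T/N = 0.500000
u = exp(sigma*sqrt(dt)) = 1.289892; d = 1/u = 0.775259
p = (exp((r-q)*dt) - d) / (u - d) = 0.456231
Discount per step: exp(-r*dt) = 0.971902
Stock lattice S(k, i) with i counting down-moves:
  k=0: S(0,0) = 97.2600
  k=1: S(1,0) = 125.4549; S(1,1) = 75.4017
  k=2: S(2,0) = 161.8232; S(2,1) = 97.2600; S(2,2) = 58.4558
  k=3: S(3,0) = 208.7345; S(3,1) = 125.4549; S(3,2) = 75.4017; S(3,3) = 45.3184
Terminal payoffs V(N, i) = max(S_T - K, 0):
  V(3,0) = 115.824504; V(3,1) = 32.544889; V(3,2) = 0.000000; V(3,3) = 0.000000
Backward induction: V(k, i) = exp(-r*dt) * [p * V(k+1, i) + (1-p) * V(k+1, i+1)]; then take max(V_cont, immediate exercise) for American.
  V(2,0) = exp(-r*dt) * [p*115.824504 + (1-p)*32.544889] = 68.557599; exercise = 68.913250; V(2,0) = max -> 68.913250
  V(2,1) = exp(-r*dt) * [p*32.544889 + (1-p)*0.000000] = 14.430781; exercise = 4.350000; V(2,1) = max -> 14.430781
  V(2,2) = exp(-r*dt) * [p*0.000000 + (1-p)*0.000000] = 0.000000; exercise = 0.000000; V(2,2) = max -> 0.000000
  V(1,0) = exp(-r*dt) * [p*68.913250 + (1-p)*14.430781] = 38.183468; exercise = 32.544889; V(1,0) = max -> 38.183468
  V(1,1) = exp(-r*dt) * [p*14.430781 + (1-p)*0.000000] = 6.398776; exercise = 0.000000; V(1,1) = max -> 6.398776
  V(0,0) = exp(-r*dt) * [p*38.183468 + (1-p)*6.398776] = 20.312686; exercise = 4.350000; V(0,0) = max -> 20.312686


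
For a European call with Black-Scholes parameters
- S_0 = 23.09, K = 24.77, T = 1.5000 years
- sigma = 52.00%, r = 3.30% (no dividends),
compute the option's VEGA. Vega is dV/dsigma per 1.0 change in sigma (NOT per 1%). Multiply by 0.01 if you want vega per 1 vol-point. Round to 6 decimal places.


Answer: Vega = 10.830113

Derivation:
d1 = 0.2858780320; d2 = -0.3509893011
phi(d1) = 0.3829688373; exp(-qT) = 1.0000000000; exp(-rT) = 0.9517051581
Vega = S * exp(-qT) * phi(d1) * sqrt(T) = 23.0900 * 1.0000000000 * 0.3829688373 * 1.2247448714 = 10.830113


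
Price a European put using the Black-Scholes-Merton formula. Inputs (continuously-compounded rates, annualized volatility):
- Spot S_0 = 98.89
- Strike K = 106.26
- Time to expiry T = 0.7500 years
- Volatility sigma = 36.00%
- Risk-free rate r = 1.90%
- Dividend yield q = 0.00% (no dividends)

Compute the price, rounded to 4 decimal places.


Answer: Price = 15.7598

Derivation:
d1 = (ln(S/K) + (r - q + 0.5*sigma^2) * T) / (sigma * sqrt(T)) = -0.02896630
d2 = d1 - sigma * sqrt(T) = -0.34073545
exp(-rT) = 0.98585105; exp(-qT) = 1.00000000
P = K * exp(-rT) * N(-d2) - S_0 * exp(-qT) * N(-d1)
N(-d1) = 0.51155427; N(-d2) = 0.63334863
P = 106.2600 * 0.98585105 * 0.63334863 - 98.8900 * 1.00000000 * 0.51155427 = 15.7598


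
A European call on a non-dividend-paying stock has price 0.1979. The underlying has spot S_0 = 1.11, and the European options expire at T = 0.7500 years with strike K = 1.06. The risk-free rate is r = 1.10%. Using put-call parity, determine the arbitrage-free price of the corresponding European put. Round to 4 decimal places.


Put-call parity: C - P = S_0 * exp(-qT) - K * exp(-rT).
S_0 * exp(-qT) = 1.1100 * 1.00000000 = 1.11000000
K * exp(-rT) = 1.0600 * 0.99178394 = 1.05129097
P = C - S*exp(-qT) + K*exp(-rT)
P = 0.1979 - 1.11000000 + 1.05129097 = 0.1392

Answer: Put price = 0.1392


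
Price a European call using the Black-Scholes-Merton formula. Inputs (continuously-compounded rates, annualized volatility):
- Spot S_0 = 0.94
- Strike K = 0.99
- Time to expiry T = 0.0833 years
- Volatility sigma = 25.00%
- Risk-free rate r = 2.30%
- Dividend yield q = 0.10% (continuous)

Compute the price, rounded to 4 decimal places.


d1 = (ln(S/K) + (r - q + 0.5*sigma^2) * T) / (sigma * sqrt(T)) = -0.65677737
d2 = d1 - sigma * sqrt(T) = -0.72893171
exp(-rT) = 0.99808593; exp(-qT) = 0.99991670
C = S_0 * exp(-qT) * N(d1) - K * exp(-rT) * N(d2)
N(d1) = 0.25566204; N(d2) = 0.23302172
C = 0.9400 * 0.99991670 * 0.25566204 - 0.9900 * 0.99808593 * 0.23302172 = 0.0101

Answer: Price = 0.0101


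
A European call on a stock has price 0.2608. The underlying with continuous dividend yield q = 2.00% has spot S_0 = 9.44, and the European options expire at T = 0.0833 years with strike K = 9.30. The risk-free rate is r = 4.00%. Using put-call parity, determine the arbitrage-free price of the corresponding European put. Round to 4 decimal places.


Answer: Put price = 0.1056

Derivation:
Put-call parity: C - P = S_0 * exp(-qT) - K * exp(-rT).
S_0 * exp(-qT) = 9.4400 * 0.99833539 = 9.42428605
K * exp(-rT) = 9.3000 * 0.99667354 = 9.26906397
P = C - S*exp(-qT) + K*exp(-rT)
P = 0.2608 - 9.42428605 + 9.26906397 = 0.1056


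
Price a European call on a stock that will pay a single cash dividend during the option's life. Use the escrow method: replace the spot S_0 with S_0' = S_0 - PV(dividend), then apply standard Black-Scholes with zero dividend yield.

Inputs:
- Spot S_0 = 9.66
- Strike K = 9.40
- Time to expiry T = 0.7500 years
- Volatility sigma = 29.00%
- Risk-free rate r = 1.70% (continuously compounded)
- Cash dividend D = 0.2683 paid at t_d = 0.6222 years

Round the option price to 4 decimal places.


Answer: Price = 0.9910

Derivation:
PV(D) = D * exp(-r * t_d) = 0.2683 * 0.98947834 = 0.26547704
S_0' = S_0 - PV(D) = 9.6600 - 0.26547704 = 9.39452296
d1 = (ln(S_0'/K) + (r + sigma^2/2)*T) / (sigma*sqrt(T)) = 0.17402001
d2 = d1 - sigma*sqrt(T) = -0.07712736
exp(-rT) = 0.98733094
N(d1) = 0.56907513; N(d2) = 0.46926111
C = S_0' * N(d1) - K * exp(-rT) * N(d2) = 9.39452296 * 0.56907513 - 9.4000 * 0.98733094 * 0.46926111 = 0.9910


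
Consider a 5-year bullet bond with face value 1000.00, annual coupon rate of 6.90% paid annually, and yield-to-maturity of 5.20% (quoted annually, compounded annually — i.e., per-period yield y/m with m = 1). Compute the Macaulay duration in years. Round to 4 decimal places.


Answer: Macaulay duration = 4.4183 years

Derivation:
Coupon per period c = face * coupon_rate / m = 69.000000
Periods per year m = 1; per-period yield y/m = 0.052000
Number of cashflows N = 5
Cashflows (t years, CF_t, discount factor 1/(1+y/m)^(m*t), PV):
  t = 1.0000: CF_t = 69.000000, DF = 0.950570, PV = 65.589354
  t = 2.0000: CF_t = 69.000000, DF = 0.903584, PV = 62.347294
  t = 3.0000: CF_t = 69.000000, DF = 0.858920, PV = 59.265489
  t = 4.0000: CF_t = 69.000000, DF = 0.816464, PV = 56.336016
  t = 5.0000: CF_t = 1069.000000, DF = 0.776106, PV = 829.657811
Price P = sum_t PV_t = 1073.195964
Macaulay numerator sum_t t * PV_t:
  t * PV_t at t = 1.0000: 65.589354
  t * PV_t at t = 2.0000: 124.694589
  t * PV_t at t = 3.0000: 177.796467
  t * PV_t at t = 4.0000: 225.344064
  t * PV_t at t = 5.0000: 4148.289053
Macaulay duration D = (sum_t t * PV_t) / P = 4741.713526 / 1073.195964 = 4.418311


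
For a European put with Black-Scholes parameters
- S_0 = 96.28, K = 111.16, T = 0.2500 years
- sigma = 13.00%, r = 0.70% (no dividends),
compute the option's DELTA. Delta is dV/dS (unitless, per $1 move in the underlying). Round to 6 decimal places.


Answer: Delta = -0.984282

Derivation:
d1 = -2.1514998763; d2 = -2.2164998763
phi(d1) = 0.0394226643; exp(-qT) = 1.0000000000; exp(-rT) = 0.9982515304
N(-d1) = 0.9842816172
Delta = -exp(-qT) * N(-d1) = -1.0000000000 * 0.9842816172 = -0.984282


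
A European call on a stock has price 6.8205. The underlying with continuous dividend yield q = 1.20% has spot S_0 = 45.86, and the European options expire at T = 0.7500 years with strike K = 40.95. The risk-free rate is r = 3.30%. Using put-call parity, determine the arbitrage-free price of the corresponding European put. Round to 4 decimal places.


Put-call parity: C - P = S_0 * exp(-qT) - K * exp(-rT).
S_0 * exp(-qT) = 45.8600 * 0.99104038 = 45.44911177
K * exp(-rT) = 40.9500 * 0.97555377 = 39.94892688
P = C - S*exp(-qT) + K*exp(-rT)
P = 6.8205 - 45.44911177 + 39.94892688 = 1.3203

Answer: Put price = 1.3203


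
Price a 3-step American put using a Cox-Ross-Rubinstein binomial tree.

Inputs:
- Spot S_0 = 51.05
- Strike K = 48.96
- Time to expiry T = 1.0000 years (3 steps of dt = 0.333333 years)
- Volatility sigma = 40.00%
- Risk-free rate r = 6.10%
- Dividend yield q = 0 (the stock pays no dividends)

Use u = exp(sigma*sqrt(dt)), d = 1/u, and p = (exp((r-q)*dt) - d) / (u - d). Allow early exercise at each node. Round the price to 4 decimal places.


Answer: Price = V(0,0) = 6.2862

Derivation:
dt = T/N = 0.333333
u = exp(sigma*sqrt(dt)) = 1.259784; d = 1/u = 0.793787
p = (exp((r-q)*dt) - d) / (u - d) = 0.486601
Discount per step: exp(-r*dt) = 0.979872
Stock lattice S(k, i) with i counting down-moves:
  k=0: S(0,0) = 51.0500
  k=1: S(1,0) = 64.3120; S(1,1) = 40.5228
  k=2: S(2,0) = 81.0192; S(2,1) = 51.0500; S(2,2) = 32.1665
  k=3: S(3,0) = 102.0666; S(3,1) = 64.3120; S(3,2) = 40.5228; S(3,3) = 25.5333
Terminal payoffs V(N, i) = max(K - S_T, 0):
  V(3,0) = 0.000000; V(3,1) = 0.000000; V(3,2) = 8.437173; V(3,3) = 23.426656
Backward induction: V(k, i) = exp(-r*dt) * [p * V(k+1, i) + (1-p) * V(k+1, i+1)]; then take max(V_cont, immediate exercise) for American.
  V(2,0) = exp(-r*dt) * [p*0.000000 + (1-p)*0.000000] = 0.000000; exercise = 0.000000; V(2,0) = max -> 0.000000
  V(2,1) = exp(-r*dt) * [p*0.000000 + (1-p)*8.437173] = 4.244450; exercise = 0.000000; V(2,1) = max -> 4.244450
  V(2,2) = exp(-r*dt) * [p*8.437173 + (1-p)*23.426656] = 15.808040; exercise = 16.793507; V(2,2) = max -> 16.793507
  V(1,0) = exp(-r*dt) * [p*0.000000 + (1-p)*4.244450] = 2.135236; exercise = 0.000000; V(1,0) = max -> 2.135236
  V(1,1) = exp(-r*dt) * [p*4.244450 + (1-p)*16.793507] = 10.472014; exercise = 8.437173; V(1,1) = max -> 10.472014
  V(0,0) = exp(-r*dt) * [p*2.135236 + (1-p)*10.472014] = 6.286202; exercise = 0.000000; V(0,0) = max -> 6.286202


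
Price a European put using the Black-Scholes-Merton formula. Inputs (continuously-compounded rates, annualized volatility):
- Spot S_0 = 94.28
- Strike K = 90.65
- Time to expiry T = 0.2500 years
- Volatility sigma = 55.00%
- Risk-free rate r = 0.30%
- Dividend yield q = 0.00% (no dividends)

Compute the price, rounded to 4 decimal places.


Answer: Price = 8.3658

Derivation:
d1 = (ln(S/K) + (r - q + 0.5*sigma^2) * T) / (sigma * sqrt(T)) = 0.28300233
d2 = d1 - sigma * sqrt(T) = 0.00800233
exp(-rT) = 0.99925028; exp(-qT) = 1.00000000
P = K * exp(-rT) * N(-d2) - S_0 * exp(-qT) * N(-d1)
N(-d1) = 0.38858753; N(-d2) = 0.49680757
P = 90.6500 * 0.99925028 * 0.49680757 - 94.2800 * 1.00000000 * 0.38858753 = 8.3658


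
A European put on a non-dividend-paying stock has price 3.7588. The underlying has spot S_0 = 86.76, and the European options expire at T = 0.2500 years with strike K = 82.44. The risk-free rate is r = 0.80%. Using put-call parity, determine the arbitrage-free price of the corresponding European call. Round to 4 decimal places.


Answer: Call price = 8.2435

Derivation:
Put-call parity: C - P = S_0 * exp(-qT) - K * exp(-rT).
S_0 * exp(-qT) = 86.7600 * 1.00000000 = 86.76000000
K * exp(-rT) = 82.4400 * 0.99800200 = 82.27528477
C = P + S*exp(-qT) - K*exp(-rT)
C = 3.7588 + 86.76000000 - 82.27528477 = 8.2435


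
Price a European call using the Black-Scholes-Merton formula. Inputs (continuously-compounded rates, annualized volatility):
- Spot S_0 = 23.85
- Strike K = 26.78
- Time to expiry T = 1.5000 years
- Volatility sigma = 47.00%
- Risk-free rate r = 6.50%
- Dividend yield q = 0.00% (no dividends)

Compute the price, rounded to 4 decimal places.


d1 = (ln(S/K) + (r - q + 0.5*sigma^2) * T) / (sigma * sqrt(T)) = 0.25590024
d2 = d1 - sigma * sqrt(T) = -0.31972985
exp(-rT) = 0.90710234; exp(-qT) = 1.00000000
C = S_0 * exp(-qT) * N(d1) - K * exp(-rT) * N(d2)
N(d1) = 0.60098606; N(d2) = 0.37458656
C = 23.8500 * 1.00000000 * 0.60098606 - 26.7800 * 0.90710234 * 0.37458656 = 5.2340

Answer: Price = 5.2340


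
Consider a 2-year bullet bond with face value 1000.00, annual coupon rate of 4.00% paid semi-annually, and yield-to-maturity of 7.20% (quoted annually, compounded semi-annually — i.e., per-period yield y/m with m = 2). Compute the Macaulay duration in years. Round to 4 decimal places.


Coupon per period c = face * coupon_rate / m = 20.000000
Periods per year m = 2; per-period yield y/m = 0.036000
Number of cashflows N = 4
Cashflows (t years, CF_t, discount factor 1/(1+y/m)^(m*t), PV):
  t = 0.5000: CF_t = 20.000000, DF = 0.965251, PV = 19.305019
  t = 1.0000: CF_t = 20.000000, DF = 0.931709, PV = 18.634189
  t = 1.5000: CF_t = 20.000000, DF = 0.899333, PV = 17.986668
  t = 2.0000: CF_t = 1020.000000, DF = 0.868082, PV = 885.444103
Price P = sum_t PV_t = 941.369980
Macaulay numerator sum_t t * PV_t:
  t * PV_t at t = 0.5000: 9.652510
  t * PV_t at t = 1.0000: 18.634189
  t * PV_t at t = 1.5000: 26.980003
  t * PV_t at t = 2.0000: 1770.888207
Macaulay duration D = (sum_t t * PV_t) / P = 1826.154908 / 941.369980 = 1.939891

Answer: Macaulay duration = 1.9399 years


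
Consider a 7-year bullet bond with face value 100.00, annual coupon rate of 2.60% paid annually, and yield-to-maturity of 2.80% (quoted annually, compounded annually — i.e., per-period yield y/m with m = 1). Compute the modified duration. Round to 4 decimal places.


Answer: Modified duration = 6.3092

Derivation:
Coupon per period c = face * coupon_rate / m = 2.600000
Periods per year m = 1; per-period yield y/m = 0.028000
Number of cashflows N = 7
Cashflows (t years, CF_t, discount factor 1/(1+y/m)^(m*t), PV):
  t = 1.0000: CF_t = 2.600000, DF = 0.972763, PV = 2.529183
  t = 2.0000: CF_t = 2.600000, DF = 0.946267, PV = 2.460295
  t = 3.0000: CF_t = 2.600000, DF = 0.920493, PV = 2.393283
  t = 4.0000: CF_t = 2.600000, DF = 0.895422, PV = 2.328096
  t = 5.0000: CF_t = 2.600000, DF = 0.871033, PV = 2.264685
  t = 6.0000: CF_t = 2.600000, DF = 0.847308, PV = 2.203001
  t = 7.0000: CF_t = 102.600000, DF = 0.824230, PV = 84.565955
Price P = sum_t PV_t = 98.744497
First compute Macaulay numerator sum_t t * PV_t:
  t * PV_t at t = 1.0000: 2.529183
  t * PV_t at t = 2.0000: 4.920589
  t * PV_t at t = 3.0000: 7.179848
  t * PV_t at t = 4.0000: 9.312384
  t * PV_t at t = 5.0000: 11.323424
  t * PV_t at t = 6.0000: 13.218005
  t * PV_t at t = 7.0000: 591.961686
Macaulay duration D = 640.445119 / 98.744497 = 6.485882
Modified duration = D / (1 + y/m) = 6.485882 / (1 + 0.028000) = 6.309223


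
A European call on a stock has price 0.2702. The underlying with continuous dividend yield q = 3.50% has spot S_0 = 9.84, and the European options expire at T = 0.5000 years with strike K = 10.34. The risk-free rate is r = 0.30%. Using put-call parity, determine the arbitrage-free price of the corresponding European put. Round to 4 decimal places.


Answer: Put price = 0.9254

Derivation:
Put-call parity: C - P = S_0 * exp(-qT) - K * exp(-rT).
S_0 * exp(-qT) = 9.8400 * 0.98265224 = 9.66929800
K * exp(-rT) = 10.3400 * 0.99850112 = 10.32450163
P = C - S*exp(-qT) + K*exp(-rT)
P = 0.2702 - 9.66929800 + 10.32450163 = 0.9254
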